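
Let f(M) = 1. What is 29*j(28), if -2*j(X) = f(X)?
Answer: -29/2 ≈ -14.500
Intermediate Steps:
j(X) = -½ (j(X) = -½*1 = -½)
29*j(28) = 29*(-½) = -29/2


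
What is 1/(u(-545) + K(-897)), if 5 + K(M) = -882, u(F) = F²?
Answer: 1/296138 ≈ 3.3768e-6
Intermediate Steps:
K(M) = -887 (K(M) = -5 - 882 = -887)
1/(u(-545) + K(-897)) = 1/((-545)² - 887) = 1/(297025 - 887) = 1/296138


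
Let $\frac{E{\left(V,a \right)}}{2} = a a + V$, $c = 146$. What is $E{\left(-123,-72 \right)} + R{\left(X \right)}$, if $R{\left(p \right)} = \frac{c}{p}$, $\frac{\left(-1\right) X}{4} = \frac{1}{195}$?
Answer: $\frac{6009}{2} \approx 3004.5$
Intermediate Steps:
$E{\left(V,a \right)} = 2 V + 2 a^{2}$ ($E{\left(V,a \right)} = 2 \left(a a + V\right) = 2 \left(a^{2} + V\right) = 2 \left(V + a^{2}\right) = 2 V + 2 a^{2}$)
$X = - \frac{4}{195} \approx -0.020513$
$R{\left(p \right)} = \frac{146}{p}$
$E{\left(-123,-72 \right)} + R{\left(X \right)} = \left(2 \left(-123\right) + 2 \left(-72\right)^{2}\right) + \frac{146}{- \frac{4}{195}} = \left(-246 + 2 \cdot 5184\right) + 146 \left(- \frac{195}{4}\right) = \left(-246 + 10368\right) - \frac{14235}{2} = 10122 - \frac{14235}{2} = \frac{6009}{2}$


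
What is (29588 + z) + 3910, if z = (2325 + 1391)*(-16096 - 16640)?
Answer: -121613478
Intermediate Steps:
z = -121646976 (z = 3716*(-32736) = -121646976)
(29588 + z) + 3910 = (29588 - 121646976) + 3910 = -121617388 + 3910 = -121613478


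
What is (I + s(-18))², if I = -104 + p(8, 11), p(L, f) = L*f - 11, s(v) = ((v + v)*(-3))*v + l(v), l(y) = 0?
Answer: 3884841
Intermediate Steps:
s(v) = -6*v² (s(v) = ((v + v)*(-3))*v + 0 = ((2*v)*(-3))*v + 0 = (-6*v)*v + 0 = -6*v² + 0 = -6*v²)
p(L, f) = -11 + L*f
I = -27 (I = -104 + (-11 + 8*11) = -104 + (-11 + 88) = -104 + 77 = -27)
(I + s(-18))² = (-27 - 6*(-18)²)² = (-27 - 6*324)² = (-27 - 1944)² = (-1971)² = 3884841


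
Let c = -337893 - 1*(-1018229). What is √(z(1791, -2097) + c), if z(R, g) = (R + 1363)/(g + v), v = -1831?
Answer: √656063558557/982 ≈ 824.82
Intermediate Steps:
z(R, g) = (1363 + R)/(-1831 + g) (z(R, g) = (R + 1363)/(g - 1831) = (1363 + R)/(-1831 + g))
c = 680336 (c = -337893 + 1018229 = 680336)
√(z(1791, -2097) + c) = √((1363 + 1791)/(-1831 - 2097) + 680336) = √(3154/(-3928) + 680336) = √(-1/3928*3154 + 680336) = √(-1577/1964 + 680336) = √(1336178327/1964) = √656063558557/982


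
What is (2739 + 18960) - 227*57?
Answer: 8760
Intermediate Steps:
(2739 + 18960) - 227*57 = 21699 - 12939 = 8760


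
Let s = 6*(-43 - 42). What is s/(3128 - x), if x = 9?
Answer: -510/3119 ≈ -0.16351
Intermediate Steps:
s = -510 (s = 6*(-85) = -510)
s/(3128 - x) = -510/(3128 - 1*9) = -510/(3128 - 9) = -510/3119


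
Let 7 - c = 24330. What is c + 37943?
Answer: 13620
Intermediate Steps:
c = -24323 (c = 7 - 1*24330 = 7 - 24330 = -24323)
c + 37943 = -24323 + 37943 = 13620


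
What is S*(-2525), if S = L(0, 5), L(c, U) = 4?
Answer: -10100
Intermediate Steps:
S = 4
S*(-2525) = 4*(-2525) = -10100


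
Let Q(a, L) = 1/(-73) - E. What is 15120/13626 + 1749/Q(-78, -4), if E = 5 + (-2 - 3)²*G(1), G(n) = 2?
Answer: -93278049/3040112 ≈ -30.682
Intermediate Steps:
E = 55 (E = 5 + (-2 - 3)²*2 = 5 + (-5)²*2 = 5 + 25*2 = 5 + 50 = 55)
Q(a, L) = -4016/73 (Q(a, L) = 1/(-73) - 1*55 = -1/73 - 55 = -4016/73)
15120/13626 + 1749/Q(-78, -4) = 15120/13626 + 1749/(-4016/73) = 15120*(1/13626) + 1749*(-73/4016) = 840/757 - 127677/4016 = -93278049/3040112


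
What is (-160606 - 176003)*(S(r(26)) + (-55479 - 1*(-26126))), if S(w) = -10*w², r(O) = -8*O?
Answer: 155511001737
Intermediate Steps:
(-160606 - 176003)*(S(r(26)) + (-55479 - 1*(-26126))) = (-160606 - 176003)*(-10*(-8*26)² + (-55479 - 1*(-26126))) = -336609*(-10*(-208)² + (-55479 + 26126)) = -336609*(-10*43264 - 29353) = -336609*(-432640 - 29353) = -336609*(-461993) = 155511001737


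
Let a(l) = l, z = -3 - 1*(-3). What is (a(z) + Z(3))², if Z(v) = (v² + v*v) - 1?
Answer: 289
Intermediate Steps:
z = 0 (z = -3 + 3 = 0)
Z(v) = -1 + 2*v² (Z(v) = (v² + v²) - 1 = 2*v² - 1 = -1 + 2*v²)
(a(z) + Z(3))² = (0 + (-1 + 2*3²))² = (0 + (-1 + 2*9))² = (0 + (-1 + 18))² = (0 + 17)² = 17² = 289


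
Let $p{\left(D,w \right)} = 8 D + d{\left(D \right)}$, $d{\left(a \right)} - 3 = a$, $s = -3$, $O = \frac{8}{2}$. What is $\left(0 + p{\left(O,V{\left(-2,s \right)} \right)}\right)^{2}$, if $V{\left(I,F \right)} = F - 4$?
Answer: $1521$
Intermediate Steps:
$O = 4$ ($O = 8 \cdot \frac{1}{2} = 4$)
$V{\left(I,F \right)} = -4 + F$ ($V{\left(I,F \right)} = F - 4 = -4 + F$)
$d{\left(a \right)} = 3 + a$
$p{\left(D,w \right)} = 3 + 9 D$ ($p{\left(D,w \right)} = 8 D + \left(3 + D\right) = 3 + 9 D$)
$\left(0 + p{\left(O,V{\left(-2,s \right)} \right)}\right)^{2} = \left(0 + \left(3 + 9 \cdot 4\right)\right)^{2} = \left(0 + \left(3 + 36\right)\right)^{2} = \left(0 + 39\right)^{2} = 39^{2} = 1521$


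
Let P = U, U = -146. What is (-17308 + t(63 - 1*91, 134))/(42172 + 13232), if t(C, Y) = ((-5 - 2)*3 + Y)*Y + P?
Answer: -578/13851 ≈ -0.041730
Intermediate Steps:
P = -146
t(C, Y) = -146 + Y*(-21 + Y) (t(C, Y) = ((-5 - 2)*3 + Y)*Y - 146 = (-7*3 + Y)*Y - 146 = (-21 + Y)*Y - 146 = Y*(-21 + Y) - 146 = -146 + Y*(-21 + Y))
(-17308 + t(63 - 1*91, 134))/(42172 + 13232) = (-17308 + (-146 + 134² - 21*134))/(42172 + 13232) = (-17308 + (-146 + 17956 - 2814))/55404 = (-17308 + 14996)*(1/55404) = -2312*1/55404 = -578/13851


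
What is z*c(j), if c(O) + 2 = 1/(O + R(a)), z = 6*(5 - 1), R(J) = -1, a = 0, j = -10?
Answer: -552/11 ≈ -50.182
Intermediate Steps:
z = 24 (z = 6*4 = 24)
c(O) = -2 + 1/(-1 + O) (c(O) = -2 + 1/(O - 1) = -2 + 1/(-1 + O))
z*c(j) = 24*((3 - 2*(-10))/(-1 - 10)) = 24*((3 + 20)/(-11)) = 24*(-1/11*23) = 24*(-23/11) = -552/11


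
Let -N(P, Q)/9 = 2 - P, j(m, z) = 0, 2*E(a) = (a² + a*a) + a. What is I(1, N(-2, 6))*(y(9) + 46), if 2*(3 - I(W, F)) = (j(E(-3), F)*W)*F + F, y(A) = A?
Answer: 1155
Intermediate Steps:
E(a) = a² + a/2 (E(a) = ((a² + a*a) + a)/2 = ((a² + a²) + a)/2 = (2*a² + a)/2 = (a + 2*a²)/2 = a² + a/2)
N(P, Q) = -18 + 9*P (N(P, Q) = -9*(2 - P) = -18 + 9*P)
I(W, F) = 3 - F/2 (I(W, F) = 3 - ((0*W)*F + F)/2 = 3 - (0*F + F)/2 = 3 - (0 + F)/2 = 3 - F/2)
I(1, N(-2, 6))*(y(9) + 46) = (3 - (-18 + 9*(-2))/2)*(9 + 46) = (3 - (-18 - 18)/2)*55 = (3 - ½*(-36))*55 = (3 + 18)*55 = 21*55 = 1155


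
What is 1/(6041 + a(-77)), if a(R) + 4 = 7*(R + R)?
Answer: 1/4959 ≈ 0.00020165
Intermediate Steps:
a(R) = -4 + 14*R (a(R) = -4 + 7*(R + R) = -4 + 7*(2*R) = -4 + 14*R)
1/(6041 + a(-77)) = 1/(6041 + (-4 + 14*(-77))) = 1/(6041 + (-4 - 1078)) = 1/(6041 - 1082) = 1/4959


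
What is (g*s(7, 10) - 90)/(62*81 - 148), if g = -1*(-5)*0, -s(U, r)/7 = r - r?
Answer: -45/2437 ≈ -0.018465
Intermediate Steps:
s(U, r) = 0 (s(U, r) = -7*(r - r) = -7*0 = 0)
g = 0 (g = 5*0 = 0)
(g*s(7, 10) - 90)/(62*81 - 148) = (0*0 - 90)/(62*81 - 148) = (0 - 90)/(5022 - 148) = -90/4874 = -90*1/4874 = -45/2437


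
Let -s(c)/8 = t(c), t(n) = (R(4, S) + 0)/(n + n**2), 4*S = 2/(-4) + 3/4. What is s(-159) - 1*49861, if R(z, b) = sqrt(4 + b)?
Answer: -49861 - sqrt(65)/12561 ≈ -49861.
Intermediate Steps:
S = 1/16 (S = (2/(-4) + 3/4)/4 = (2*(-1/4) + 3*(1/4))/4 = (-1/2 + 3/4)/4 = (1/4)*(1/4) = 1/16 ≈ 0.062500)
t(n) = sqrt(65)/(4*(n + n**2)) (t(n) = (sqrt(4 + 1/16) + 0)/(n + n**2) = (sqrt(65/16) + 0)/(n + n**2) = (sqrt(65)/4 + 0)/(n + n**2) = (sqrt(65)/4)/(n + n**2) = sqrt(65)/(4*(n + n**2)))
s(c) = -2*sqrt(65)/(c*(1 + c))
s(-159) - 1*49861 = -2*sqrt(65)/(-159*(1 - 159)) - 1*49861 = -2*sqrt(65)*(-1/159)/(-158) - 49861 = -2*sqrt(65)*(-1/159)*(-1/158) - 49861 = -sqrt(65)/12561 - 49861 = -49861 - sqrt(65)/12561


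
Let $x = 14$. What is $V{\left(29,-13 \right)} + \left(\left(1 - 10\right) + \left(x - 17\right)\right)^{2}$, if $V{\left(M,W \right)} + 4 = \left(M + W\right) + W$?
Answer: $143$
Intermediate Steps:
$V{\left(M,W \right)} = -4 + M + 2 W$ ($V{\left(M,W \right)} = -4 + \left(\left(M + W\right) + W\right) = -4 + \left(M + 2 W\right) = -4 + M + 2 W$)
$V{\left(29,-13 \right)} + \left(\left(1 - 10\right) + \left(x - 17\right)\right)^{2} = \left(-4 + 29 + 2 \left(-13\right)\right) + \left(\left(1 - 10\right) + \left(14 - 17\right)\right)^{2} = \left(-4 + 29 - 26\right) + \left(\left(1 - 10\right) + \left(14 - 17\right)\right)^{2} = -1 + \left(-9 - 3\right)^{2} = -1 + \left(-12\right)^{2} = -1 + 144 = 143$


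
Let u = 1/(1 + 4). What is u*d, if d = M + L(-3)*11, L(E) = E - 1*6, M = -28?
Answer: -127/5 ≈ -25.400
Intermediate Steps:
L(E) = -6 + E (L(E) = E - 6 = -6 + E)
u = ⅕ (u = 1/5 = 1*(⅕) = ⅕ ≈ 0.20000)
d = -127 (d = -28 + (-6 - 3)*11 = -28 - 9*11 = -28 - 99 = -127)
u*d = (⅕)*(-127) = -127/5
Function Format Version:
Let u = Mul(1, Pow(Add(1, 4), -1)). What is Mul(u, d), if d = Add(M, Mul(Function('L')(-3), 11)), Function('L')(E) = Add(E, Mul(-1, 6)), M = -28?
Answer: Rational(-127, 5) ≈ -25.400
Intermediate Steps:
Function('L')(E) = Add(-6, E) (Function('L')(E) = Add(E, -6) = Add(-6, E))
u = Rational(1, 5) (u = Mul(1, Pow(5, -1)) = Mul(1, Rational(1, 5)) = Rational(1, 5) ≈ 0.20000)
d = -127 (d = Add(-28, Mul(Add(-6, -3), 11)) = Add(-28, Mul(-9, 11)) = Add(-28, -99) = -127)
Mul(u, d) = Mul(Rational(1, 5), -127) = Rational(-127, 5)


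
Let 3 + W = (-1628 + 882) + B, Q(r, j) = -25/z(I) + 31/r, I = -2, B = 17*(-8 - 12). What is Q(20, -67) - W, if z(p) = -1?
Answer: 22311/20 ≈ 1115.6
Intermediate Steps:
B = -340 (B = 17*(-20) = -340)
Q(r, j) = 25 + 31/r (Q(r, j) = -25/(-1) + 31/r = -25*(-1) + 31/r = 25 + 31/r)
W = -1089 (W = -3 + ((-1628 + 882) - 340) = -3 + (-746 - 340) = -3 - 1086 = -1089)
Q(20, -67) - W = (25 + 31/20) - 1*(-1089) = (25 + 31*(1/20)) + 1089 = (25 + 31/20) + 1089 = 531/20 + 1089 = 22311/20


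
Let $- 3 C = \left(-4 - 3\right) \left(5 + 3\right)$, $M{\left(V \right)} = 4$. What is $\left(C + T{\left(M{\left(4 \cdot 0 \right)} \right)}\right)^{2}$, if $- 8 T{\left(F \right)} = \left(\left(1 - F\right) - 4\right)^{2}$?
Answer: $\frac{90601}{576} \approx 157.29$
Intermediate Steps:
$T{\left(F \right)} = - \frac{\left(-3 - F\right)^{2}}{8}$ ($T{\left(F \right)} = - \frac{\left(\left(1 - F\right) - 4\right)^{2}}{8} = - \frac{\left(-3 - F\right)^{2}}{8}$)
$C = \frac{56}{3}$ ($C = - \frac{\left(-4 - 3\right) \left(5 + 3\right)}{3} = - \frac{\left(-7\right) 8}{3} = \left(- \frac{1}{3}\right) \left(-56\right) = \frac{56}{3} \approx 18.667$)
$\left(C + T{\left(M{\left(4 \cdot 0 \right)} \right)}\right)^{2} = \left(\frac{56}{3} - \frac{\left(3 + 4\right)^{2}}{8}\right)^{2} = \left(\frac{56}{3} - \frac{7^{2}}{8}\right)^{2} = \left(\frac{56}{3} - \frac{49}{8}\right)^{2} = \left(\frac{301}{24}\right)^{2} = \frac{90601}{576}$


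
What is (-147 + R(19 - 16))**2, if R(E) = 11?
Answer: 18496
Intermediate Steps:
(-147 + R(19 - 16))**2 = (-147 + 11)**2 = (-136)**2 = 18496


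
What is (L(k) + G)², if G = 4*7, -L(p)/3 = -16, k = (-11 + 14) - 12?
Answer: 5776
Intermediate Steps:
k = -9 (k = 3 - 12 = -9)
L(p) = 48 (L(p) = -3*(-16) = 48)
G = 28
(L(k) + G)² = (48 + 28)² = 76² = 5776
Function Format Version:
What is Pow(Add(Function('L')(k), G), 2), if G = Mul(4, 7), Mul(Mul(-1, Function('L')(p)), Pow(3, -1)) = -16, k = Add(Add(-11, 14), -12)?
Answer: 5776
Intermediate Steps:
k = -9 (k = Add(3, -12) = -9)
Function('L')(p) = 48 (Function('L')(p) = Mul(-3, -16) = 48)
G = 28
Pow(Add(Function('L')(k), G), 2) = Pow(Add(48, 28), 2) = Pow(76, 2) = 5776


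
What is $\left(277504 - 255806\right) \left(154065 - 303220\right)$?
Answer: $-3236365190$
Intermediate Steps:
$\left(277504 - 255806\right) \left(154065 - 303220\right) = 21698 \left(-149155\right) = -3236365190$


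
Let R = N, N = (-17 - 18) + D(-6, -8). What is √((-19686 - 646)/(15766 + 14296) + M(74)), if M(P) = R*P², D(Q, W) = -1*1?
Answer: I*√44539278732842/15031 ≈ 444.0*I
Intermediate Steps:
D(Q, W) = -1
N = -36 (N = (-17 - 18) - 1 = -35 - 1 = -36)
R = -36
M(P) = -36*P²
√((-19686 - 646)/(15766 + 14296) + M(74)) = √((-19686 - 646)/(15766 + 14296) - 36*74²) = √(-20332/30062 - 36*5476) = √(-20332*1/30062 - 197136) = √(-10166/15031 - 197136) = √(-2963161382/15031) = I*√44539278732842/15031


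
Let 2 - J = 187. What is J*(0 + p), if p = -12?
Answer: 2220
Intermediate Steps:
J = -185 (J = 2 - 1*187 = 2 - 187 = -185)
J*(0 + p) = -185*(0 - 12) = -185*(-12) = 2220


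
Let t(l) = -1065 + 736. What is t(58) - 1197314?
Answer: -1197643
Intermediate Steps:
t(l) = -329
t(58) - 1197314 = -329 - 1197314 = -1197643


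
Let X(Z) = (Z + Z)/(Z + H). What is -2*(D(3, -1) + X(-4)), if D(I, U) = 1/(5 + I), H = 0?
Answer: -17/4 ≈ -4.2500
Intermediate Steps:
X(Z) = 2 (X(Z) = (Z + Z)/(Z + 0) = (2*Z)/Z = 2)
-2*(D(3, -1) + X(-4)) = -2*(1/(5 + 3) + 2) = -2*(1/8 + 2) = -2*17/8 = -17/4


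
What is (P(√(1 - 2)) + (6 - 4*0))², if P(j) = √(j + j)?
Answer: 48 + 14*I ≈ 48.0 + 14.0*I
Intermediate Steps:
P(j) = √2*√j (P(j) = √(2*j) = √2*√j)
(P(√(1 - 2)) + (6 - 4*0))² = (√2*√(√(1 - 2)) + (6 - 4*0))² = (√2*√(√(-1)) + (6 + 0))² = (√2*√I + 6)² = (6 + √2*√I)²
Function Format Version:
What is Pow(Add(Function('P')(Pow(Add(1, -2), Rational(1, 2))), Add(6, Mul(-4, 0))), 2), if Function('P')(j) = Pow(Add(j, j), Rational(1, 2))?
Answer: Add(48, Mul(14, I)) ≈ Add(48.000, Mul(14.000, I))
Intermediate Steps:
Function('P')(j) = Mul(Pow(2, Rational(1, 2)), Pow(j, Rational(1, 2))) (Function('P')(j) = Pow(Mul(2, j), Rational(1, 2)) = Mul(Pow(2, Rational(1, 2)), Pow(j, Rational(1, 2))))
Pow(Add(Function('P')(Pow(Add(1, -2), Rational(1, 2))), Add(6, Mul(-4, 0))), 2) = Pow(Add(Mul(Pow(2, Rational(1, 2)), Pow(Pow(Add(1, -2), Rational(1, 2)), Rational(1, 2))), Add(6, Mul(-4, 0))), 2) = Pow(Add(Mul(Pow(2, Rational(1, 2)), Pow(Pow(-1, Rational(1, 2)), Rational(1, 2))), Add(6, 0)), 2) = Pow(Add(Mul(Pow(2, Rational(1, 2)), Pow(I, Rational(1, 2))), 6), 2) = Pow(Add(6, Mul(Pow(2, Rational(1, 2)), Pow(I, Rational(1, 2)))), 2)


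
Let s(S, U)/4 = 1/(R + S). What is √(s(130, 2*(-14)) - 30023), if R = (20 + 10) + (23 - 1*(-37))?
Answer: 8*I*√1419055/55 ≈ 173.27*I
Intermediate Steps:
R = 90 (R = 30 + (23 + 37) = 30 + 60 = 90)
s(S, U) = 4/(90 + S)
√(s(130, 2*(-14)) - 30023) = √(4/(90 + 130) - 30023) = √(4/220 - 30023) = √(4*(1/220) - 30023) = √(1/55 - 30023) = √(-1651264/55) = 8*I*√1419055/55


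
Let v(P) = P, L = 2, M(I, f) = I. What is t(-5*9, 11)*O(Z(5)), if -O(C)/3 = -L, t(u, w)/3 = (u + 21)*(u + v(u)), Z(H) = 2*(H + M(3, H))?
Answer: 38880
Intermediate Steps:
Z(H) = 6 + 2*H (Z(H) = 2*(H + 3) = 2*(3 + H) = 6 + 2*H)
t(u, w) = 6*u*(21 + u) (t(u, w) = 3*((u + 21)*(u + u)) = 3*((21 + u)*(2*u)) = 3*(2*u*(21 + u)) = 6*u*(21 + u))
O(C) = 6 (O(C) = -(-3)*2 = -3*(-2) = 6)
t(-5*9, 11)*O(Z(5)) = (6*(-5*9)*(21 - 5*9))*6 = (6*(-45)*(21 - 45))*6 = (6*(-45)*(-24))*6 = 6480*6 = 38880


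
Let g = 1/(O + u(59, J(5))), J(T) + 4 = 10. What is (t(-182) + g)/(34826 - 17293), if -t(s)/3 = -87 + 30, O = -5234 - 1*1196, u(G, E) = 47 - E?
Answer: 1092518/112018337 ≈ 0.0097530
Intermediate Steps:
J(T) = 6 (J(T) = -4 + 10 = 6)
O = -6430 (O = -5234 - 1196 = -6430)
t(s) = 171 (t(s) = -3*(-87 + 30) = -3*(-57) = 171)
g = -1/6389 (g = 1/(-6430 + (47 - 1*6)) = 1/(-6430 + (47 - 6)) = 1/(-6430 + 41) = 1/(-6389) = -1/6389 ≈ -0.00015652)
(t(-182) + g)/(34826 - 17293) = (171 - 1/6389)/(34826 - 17293) = (1092518/6389)/17533 = (1092518/6389)*(1/17533) = 1092518/112018337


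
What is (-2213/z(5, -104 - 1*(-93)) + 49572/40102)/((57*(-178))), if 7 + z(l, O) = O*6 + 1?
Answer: -46157455/14647496112 ≈ -0.0031512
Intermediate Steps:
z(l, O) = -6 + 6*O (z(l, O) = -7 + (O*6 + 1) = -7 + (6*O + 1) = -7 + (1 + 6*O) = -6 + 6*O)
(-2213/z(5, -104 - 1*(-93)) + 49572/40102)/((57*(-178))) = (-2213/(-6 + 6*(-104 - 1*(-93))) + 49572/40102)/((57*(-178))) = (-2213/(-6 + 6*(-104 + 93)) + 49572*(1/40102))/(-10146) = (-2213/(-6 + 6*(-11)) + 24786/20051)*(-1/10146) = (-2213/(-6 - 66) + 24786/20051)*(-1/10146) = (-2213/(-72) + 24786/20051)*(-1/10146) = (-2213*(-1/72) + 24786/20051)*(-1/10146) = (2213/72 + 24786/20051)*(-1/10146) = (46157455/1443672)*(-1/10146) = -46157455/14647496112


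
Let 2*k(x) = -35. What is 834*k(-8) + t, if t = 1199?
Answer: -13396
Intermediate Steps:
k(x) = -35/2 (k(x) = (½)*(-35) = -35/2)
834*k(-8) + t = 834*(-35/2) + 1199 = -14595 + 1199 = -13396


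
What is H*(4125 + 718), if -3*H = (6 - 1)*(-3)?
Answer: 24215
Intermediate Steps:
H = 5 (H = -(6 - 1)*(-3)/3 = -5*(-3)/3 = -⅓*(-15) = 5)
H*(4125 + 718) = 5*(4125 + 718) = 5*4843 = 24215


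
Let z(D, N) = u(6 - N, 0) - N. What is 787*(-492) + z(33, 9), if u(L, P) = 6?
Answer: -387207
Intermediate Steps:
z(D, N) = 6 - N
787*(-492) + z(33, 9) = 787*(-492) + (6 - 1*9) = -387204 + (6 - 9) = -387204 - 3 = -387207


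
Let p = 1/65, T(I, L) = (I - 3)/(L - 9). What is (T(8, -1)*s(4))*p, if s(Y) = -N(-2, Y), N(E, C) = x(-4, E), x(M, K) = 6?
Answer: 3/65 ≈ 0.046154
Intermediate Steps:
T(I, L) = (-3 + I)/(-9 + L)
N(E, C) = 6
s(Y) = -6 (s(Y) = -1*6 = -6)
p = 1/65 ≈ 0.015385
(T(8, -1)*s(4))*p = (((-3 + 8)/(-9 - 1))*(-6))*(1/65) = ((5/(-10))*(-6))*(1/65) = (-⅒*5*(-6))*(1/65) = -½*(-6)*(1/65) = 3*(1/65) = 3/65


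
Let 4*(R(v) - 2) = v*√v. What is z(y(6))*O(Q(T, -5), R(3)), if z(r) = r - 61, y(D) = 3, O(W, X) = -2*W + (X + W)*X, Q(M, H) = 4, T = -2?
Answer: -2639/8 - 348*√3 ≈ -932.63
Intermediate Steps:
R(v) = 2 + v^(3/2)/4 (R(v) = 2 + (v*√v)/4 = 2 + v^(3/2)/4)
O(W, X) = -2*W + X*(W + X) (O(W, X) = -2*W + (W + X)*X = -2*W + X*(W + X))
z(r) = -61 + r
z(y(6))*O(Q(T, -5), R(3)) = (-61 + 3)*((2 + 3^(3/2)/4)² - 2*4 + 4*(2 + 3^(3/2)/4)) = -58*((2 + (3*√3)/4)² - 8 + 4*(2 + (3*√3)/4)) = -58*((2 + 3*√3/4)² - 8 + 4*(2 + 3*√3/4)) = -58*((2 + 3*√3/4)² - 8 + (8 + 3*√3)) = -58*((2 + 3*√3/4)² + 3*√3) = -174*√3 - 58*(2 + 3*√3/4)²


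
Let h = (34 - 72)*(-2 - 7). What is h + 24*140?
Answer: 3702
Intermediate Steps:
h = 342 (h = -38*(-9) = 342)
h + 24*140 = 342 + 24*140 = 342 + 3360 = 3702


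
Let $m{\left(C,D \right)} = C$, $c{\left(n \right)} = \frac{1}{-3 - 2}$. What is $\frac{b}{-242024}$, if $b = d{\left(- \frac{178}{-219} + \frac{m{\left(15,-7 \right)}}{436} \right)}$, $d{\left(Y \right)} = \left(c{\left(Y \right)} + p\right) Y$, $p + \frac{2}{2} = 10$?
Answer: $- \frac{889823}{28886774520} \approx -3.0804 \cdot 10^{-5}$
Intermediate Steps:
$p = 9$ ($p = -1 + 10 = 9$)
$c{\left(n \right)} = - \frac{1}{5}$ ($c{\left(n \right)} = \frac{1}{-5} = - \frac{1}{5}$)
$d{\left(Y \right)} = \frac{44 Y}{5}$ ($d{\left(Y \right)} = \left(- \frac{1}{5} + 9\right) Y = \frac{44 Y}{5}$)
$b = \frac{889823}{119355}$ ($b = \frac{44 \left(- \frac{178}{-219} + \frac{15}{436}\right)}{5} = \frac{44 \left(\left(-178\right) \left(- \frac{1}{219}\right) + 15 \cdot \frac{1}{436}\right)}{5} = \frac{44 \left(\frac{178}{219} + \frac{15}{436}\right)}{5} = \frac{44}{5} \cdot \frac{80893}{95484} = \frac{889823}{119355} \approx 7.4553$)
$\frac{b}{-242024} = \frac{889823}{119355 \left(-242024\right)} = \frac{889823}{119355} \left(- \frac{1}{242024}\right) = - \frac{889823}{28886774520}$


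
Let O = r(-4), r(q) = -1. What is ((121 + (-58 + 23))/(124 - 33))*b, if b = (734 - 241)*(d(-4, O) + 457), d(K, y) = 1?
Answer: 19418284/91 ≈ 2.1339e+5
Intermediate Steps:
O = -1
b = 225794 (b = (734 - 241)*(1 + 457) = 493*458 = 225794)
((121 + (-58 + 23))/(124 - 33))*b = ((121 + (-58 + 23))/(124 - 33))*225794 = ((121 - 35)/91)*225794 = (86*(1/91))*225794 = (86/91)*225794 = 19418284/91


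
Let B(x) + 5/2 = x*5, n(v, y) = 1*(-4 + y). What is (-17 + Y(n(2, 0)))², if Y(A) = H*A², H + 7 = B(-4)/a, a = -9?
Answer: 7921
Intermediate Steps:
n(v, y) = -4 + y
B(x) = -5/2 + 5*x (B(x) = -5/2 + x*5 = -5/2 + 5*x)
H = -9/2 (H = -7 + (-5/2 + 5*(-4))/(-9) = -7 + (-5/2 - 20)*(-⅑) = -7 - 45/2*(-⅑) = -7 + 5/2 = -9/2 ≈ -4.5000)
Y(A) = -9*A²/2
(-17 + Y(n(2, 0)))² = (-17 - 9*(-4 + 0)²/2)² = (-17 - 9/2*(-4)²)² = (-17 - 9/2*16)² = (-17 - 72)² = (-89)² = 7921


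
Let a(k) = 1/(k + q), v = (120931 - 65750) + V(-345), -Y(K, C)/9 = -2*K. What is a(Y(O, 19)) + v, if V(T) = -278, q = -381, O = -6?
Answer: 26847566/489 ≈ 54903.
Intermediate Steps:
Y(K, C) = 18*K (Y(K, C) = -(-18)*K = 18*K)
v = 54903 (v = (120931 - 65750) - 278 = 55181 - 278 = 54903)
a(k) = 1/(-381 + k) (a(k) = 1/(k - 381) = 1/(-381 + k))
a(Y(O, 19)) + v = 1/(-381 + 18*(-6)) + 54903 = 1/(-381 - 108) + 54903 = 1/(-489) + 54903 = -1/489 + 54903 = 26847566/489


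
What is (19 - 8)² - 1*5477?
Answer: -5356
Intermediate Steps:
(19 - 8)² - 1*5477 = 11² - 5477 = 121 - 5477 = -5356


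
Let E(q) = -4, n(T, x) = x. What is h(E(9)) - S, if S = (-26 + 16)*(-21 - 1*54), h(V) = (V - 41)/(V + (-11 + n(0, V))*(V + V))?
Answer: -87045/116 ≈ -750.39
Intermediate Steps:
h(V) = (-41 + V)/(V + 2*V*(-11 + V)) (h(V) = (V - 41)/(V + (-11 + V)*(V + V)) = (-41 + V)/(V + (-11 + V)*(2*V)) = (-41 + V)/(V + 2*V*(-11 + V)))
S = 750 (S = -10*(-21 - 54) = -10*(-75) = 750)
h(E(9)) - S = (-41 - 4)/((-4)*(-21 + 2*(-4))) - 1*750 = -1/4*(-45)/(-21 - 8) - 750 = -1/4*(-45)/(-29) - 750 = -1/4*(-1/29)*(-45) - 750 = -45/116 - 750 = -87045/116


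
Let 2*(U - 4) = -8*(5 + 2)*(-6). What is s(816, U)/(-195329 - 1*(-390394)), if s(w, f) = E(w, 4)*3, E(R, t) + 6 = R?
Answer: 486/39013 ≈ 0.012457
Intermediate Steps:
E(R, t) = -6 + R
U = 172 (U = 4 + (-8*(5 + 2)*(-6))/2 = 4 + (-8*7*(-6))/2 = 4 + (-56*(-6))/2 = 4 + (1/2)*336 = 4 + 168 = 172)
s(w, f) = -18 + 3*w (s(w, f) = (-6 + w)*3 = -18 + 3*w)
s(816, U)/(-195329 - 1*(-390394)) = (-18 + 3*816)/(-195329 - 1*(-390394)) = (-18 + 2448)/(-195329 + 390394) = 2430/195065 = 2430*(1/195065) = 486/39013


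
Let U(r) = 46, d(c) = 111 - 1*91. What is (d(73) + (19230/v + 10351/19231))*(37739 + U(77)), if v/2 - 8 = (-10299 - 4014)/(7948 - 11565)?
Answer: 25916253061946940/831721519 ≈ 3.1160e+7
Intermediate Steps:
v = 86498/3617 (v = 16 + 2*((-10299 - 4014)/(7948 - 11565)) = 16 + 2*(-14313/(-3617)) = 16 + 2*(-14313*(-1/3617)) = 16 + 2*(14313/3617) = 16 + 28626/3617 = 86498/3617 ≈ 23.914)
d(c) = 20 (d(c) = 111 - 91 = 20)
(d(73) + (19230/v + 10351/19231))*(37739 + U(77)) = (20 + (19230/(86498/3617) + 10351/19231))*(37739 + 46) = (20 + (19230*(3617/86498) + 10351*(1/19231)))*37785 = (20 + (34777455/43249 + 10351/19231))*37785 = (20 + 669252907504/831721519)*37785 = (685887337884/831721519)*37785 = 25916253061946940/831721519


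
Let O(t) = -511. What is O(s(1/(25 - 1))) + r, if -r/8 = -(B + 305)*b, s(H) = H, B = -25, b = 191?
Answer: 427329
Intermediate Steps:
r = 427840 (r = -(-8)*(-25 + 305)*191 = -(-8)*280*191 = -(-8)*53480 = -8*(-53480) = 427840)
O(s(1/(25 - 1))) + r = -511 + 427840 = 427329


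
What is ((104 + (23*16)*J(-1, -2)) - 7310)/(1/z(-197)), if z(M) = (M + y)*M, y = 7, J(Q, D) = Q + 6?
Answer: -200849380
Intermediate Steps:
J(Q, D) = 6 + Q
z(M) = M*(7 + M) (z(M) = (M + 7)*M = (7 + M)*M = M*(7 + M))
((104 + (23*16)*J(-1, -2)) - 7310)/(1/z(-197)) = ((104 + (23*16)*(6 - 1)) - 7310)/(1/(-197*(7 - 197))) = ((104 + 368*5) - 7310)/(1/(-197*(-190))) = ((104 + 1840) - 7310)/(1/37430) = (1944 - 7310)/(1/37430) = -5366*37430 = -200849380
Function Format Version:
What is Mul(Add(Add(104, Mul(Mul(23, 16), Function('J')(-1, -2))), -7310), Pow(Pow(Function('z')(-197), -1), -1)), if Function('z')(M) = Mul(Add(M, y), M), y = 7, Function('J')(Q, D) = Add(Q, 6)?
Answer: -200849380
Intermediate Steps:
Function('J')(Q, D) = Add(6, Q)
Function('z')(M) = Mul(M, Add(7, M)) (Function('z')(M) = Mul(Add(M, 7), M) = Mul(Add(7, M), M) = Mul(M, Add(7, M)))
Mul(Add(Add(104, Mul(Mul(23, 16), Function('J')(-1, -2))), -7310), Pow(Pow(Function('z')(-197), -1), -1)) = Mul(Add(Add(104, Mul(Mul(23, 16), Add(6, -1))), -7310), Pow(Pow(Mul(-197, Add(7, -197)), -1), -1)) = Mul(Add(Add(104, Mul(368, 5)), -7310), Pow(Pow(Mul(-197, -190), -1), -1)) = Mul(Add(Add(104, 1840), -7310), Pow(Pow(37430, -1), -1)) = Mul(Add(1944, -7310), Pow(Rational(1, 37430), -1)) = Mul(-5366, 37430) = -200849380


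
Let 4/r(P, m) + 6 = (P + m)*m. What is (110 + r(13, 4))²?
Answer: 11641744/961 ≈ 12114.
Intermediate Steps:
r(P, m) = 4/(-6 + m*(P + m)) (r(P, m) = 4/(-6 + (P + m)*m) = 4/(-6 + m*(P + m)))
(110 + r(13, 4))² = (110 + 4/(-6 + 4² + 13*4))² = (110 + 4/(-6 + 16 + 52))² = (110 + 4/62)² = (110 + 4*(1/62))² = (110 + 2/31)² = (3412/31)² = 11641744/961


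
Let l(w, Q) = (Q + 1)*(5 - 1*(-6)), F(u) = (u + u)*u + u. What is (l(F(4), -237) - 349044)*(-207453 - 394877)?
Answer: 211803321200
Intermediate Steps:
F(u) = u + 2*u**2 (F(u) = (2*u)*u + u = 2*u**2 + u = u + 2*u**2)
l(w, Q) = 11 + 11*Q (l(w, Q) = (1 + Q)*(5 + 6) = (1 + Q)*11 = 11 + 11*Q)
(l(F(4), -237) - 349044)*(-207453 - 394877) = ((11 + 11*(-237)) - 349044)*(-207453 - 394877) = ((11 - 2607) - 349044)*(-602330) = (-2596 - 349044)*(-602330) = -351640*(-602330) = 211803321200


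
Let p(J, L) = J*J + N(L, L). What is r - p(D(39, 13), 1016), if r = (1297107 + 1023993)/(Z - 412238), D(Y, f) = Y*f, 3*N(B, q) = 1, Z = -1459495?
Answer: -481130040928/1871733 ≈ -2.5705e+5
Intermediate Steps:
N(B, q) = ⅓ (N(B, q) = (⅓)*1 = ⅓)
p(J, L) = ⅓ + J² (p(J, L) = J*J + ⅓ = J² + ⅓ = ⅓ + J²)
r = -773700/623911 (r = (1297107 + 1023993)/(-1459495 - 412238) = 2321100/(-1871733) = 2321100*(-1/1871733) = -773700/623911 ≈ -1.2401)
r - p(D(39, 13), 1016) = -773700/623911 - (⅓ + (39*13)²) = -773700/623911 - (⅓ + 507²) = -773700/623911 - (⅓ + 257049) = -773700/623911 - 1*771148/3 = -773700/623911 - 771148/3 = -481130040928/1871733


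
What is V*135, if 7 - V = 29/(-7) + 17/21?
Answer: 1395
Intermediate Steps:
V = 31/3 (V = 7 - (29/(-7) + 17/21) = 7 - (29*(-⅐) + 17*(1/21)) = 7 - (-29/7 + 17/21) = 7 - 1*(-10/3) = 7 + 10/3 = 31/3 ≈ 10.333)
V*135 = (31/3)*135 = 1395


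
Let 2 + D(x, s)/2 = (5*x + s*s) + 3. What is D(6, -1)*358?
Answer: 22912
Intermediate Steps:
D(x, s) = 2 + 2*s² + 10*x (D(x, s) = -4 + 2*((5*x + s*s) + 3) = -4 + 2*((5*x + s²) + 3) = -4 + 2*((s² + 5*x) + 3) = -4 + 2*(3 + s² + 5*x) = -4 + (6 + 2*s² + 10*x) = 2 + 2*s² + 10*x)
D(6, -1)*358 = (2 + 2*(-1)² + 10*6)*358 = (2 + 2*1 + 60)*358 = (2 + 2 + 60)*358 = 64*358 = 22912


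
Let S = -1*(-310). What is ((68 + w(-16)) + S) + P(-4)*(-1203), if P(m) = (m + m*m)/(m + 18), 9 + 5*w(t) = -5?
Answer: -22958/35 ≈ -655.94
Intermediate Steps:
S = 310
w(t) = -14/5 (w(t) = -9/5 + (⅕)*(-5) = -9/5 - 1 = -14/5)
P(m) = (m + m²)/(18 + m)
((68 + w(-16)) + S) + P(-4)*(-1203) = ((68 - 14/5) + 310) - 4*(1 - 4)/(18 - 4)*(-1203) = (326/5 + 310) - 4*(-3)/14*(-1203) = 1876/5 - 4*1/14*(-3)*(-1203) = 1876/5 + (6/7)*(-1203) = 1876/5 - 7218/7 = -22958/35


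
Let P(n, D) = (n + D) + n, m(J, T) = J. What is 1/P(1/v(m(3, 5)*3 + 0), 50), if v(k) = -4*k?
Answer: 18/899 ≈ 0.020022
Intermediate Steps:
P(n, D) = D + 2*n (P(n, D) = (D + n) + n = D + 2*n)
1/P(1/v(m(3, 5)*3 + 0), 50) = 1/(50 + 2/((-4*(3*3 + 0)))) = 1/(50 + 2/((-4*(9 + 0)))) = 1/(50 + 2/((-4*9))) = 1/(50 + 2/(-36)) = 1/(50 + 2*(-1/36)) = 1/(50 - 1/18) = 1/(899/18) = 18/899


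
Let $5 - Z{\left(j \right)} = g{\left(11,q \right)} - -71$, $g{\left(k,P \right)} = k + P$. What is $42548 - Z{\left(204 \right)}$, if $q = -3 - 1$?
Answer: $42621$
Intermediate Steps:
$q = -4$
$g{\left(k,P \right)} = P + k$
$Z{\left(j \right)} = -73$ ($Z{\left(j \right)} = 5 - \left(\left(-4 + 11\right) - -71\right) = 5 - \left(7 + 71\right) = 5 - 78 = -73$)
$42548 - Z{\left(204 \right)} = 42548 - -73 = 42548 + 73 = 42621$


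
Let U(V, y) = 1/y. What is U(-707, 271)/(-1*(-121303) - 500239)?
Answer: -1/102691656 ≈ -9.7379e-9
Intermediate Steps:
U(-707, 271)/(-1*(-121303) - 500239) = 1/(271*(-1*(-121303) - 500239)) = 1/(271*(121303 - 500239)) = (1/271)/(-378936) = (1/271)*(-1/378936) = -1/102691656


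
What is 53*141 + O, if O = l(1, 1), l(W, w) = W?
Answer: 7474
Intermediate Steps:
O = 1
53*141 + O = 53*141 + 1 = 7473 + 1 = 7474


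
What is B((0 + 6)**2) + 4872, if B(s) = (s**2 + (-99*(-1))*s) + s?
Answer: 9768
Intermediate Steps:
B(s) = s**2 + 100*s (B(s) = (s**2 + 99*s) + s = s**2 + 100*s)
B((0 + 6)**2) + 4872 = (0 + 6)**2*(100 + (0 + 6)**2) + 4872 = 6**2*(100 + 6**2) + 4872 = 36*(100 + 36) + 4872 = 36*136 + 4872 = 4896 + 4872 = 9768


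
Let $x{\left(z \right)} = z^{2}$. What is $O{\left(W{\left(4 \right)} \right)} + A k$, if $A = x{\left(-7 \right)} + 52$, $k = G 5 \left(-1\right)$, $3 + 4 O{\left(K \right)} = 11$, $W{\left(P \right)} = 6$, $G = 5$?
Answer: $-2523$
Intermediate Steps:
$O{\left(K \right)} = 2$ ($O{\left(K \right)} = - \frac{3}{4} + \frac{1}{4} \cdot 11 = - \frac{3}{4} + \frac{11}{4} = 2$)
$k = -25$ ($k = 5 \cdot 5 \left(-1\right) = 25 \left(-1\right) = -25$)
$A = 101$ ($A = \left(-7\right)^{2} + 52 = 49 + 52 = 101$)
$O{\left(W{\left(4 \right)} \right)} + A k = 2 + 101 \left(-25\right) = 2 - 2525 = -2523$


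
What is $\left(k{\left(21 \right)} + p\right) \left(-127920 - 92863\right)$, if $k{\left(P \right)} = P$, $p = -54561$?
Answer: $12041504820$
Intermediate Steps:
$\left(k{\left(21 \right)} + p\right) \left(-127920 - 92863\right) = \left(21 - 54561\right) \left(-127920 - 92863\right) = \left(-54540\right) \left(-220783\right) = 12041504820$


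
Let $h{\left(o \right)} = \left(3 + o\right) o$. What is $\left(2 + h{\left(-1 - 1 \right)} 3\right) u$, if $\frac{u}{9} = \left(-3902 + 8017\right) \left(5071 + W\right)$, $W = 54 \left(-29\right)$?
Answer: $-519230700$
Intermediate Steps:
$h{\left(o \right)} = o \left(3 + o\right)$
$W = -1566$
$u = 129807675$ ($u = 9 \left(-3902 + 8017\right) \left(5071 - 1566\right) = 9 \cdot 4115 \cdot 3505 = 9 \cdot 14423075 = 129807675$)
$\left(2 + h{\left(-1 - 1 \right)} 3\right) u = \left(2 + \left(-1 - 1\right) \left(3 - 2\right) 3\right) 129807675 = \left(2 + - 2 \left(3 - 2\right) 3\right) 129807675 = \left(2 + \left(-2\right) 1 \cdot 3\right) 129807675 = \left(2 - 6\right) 129807675 = \left(-4\right) 129807675 = -519230700$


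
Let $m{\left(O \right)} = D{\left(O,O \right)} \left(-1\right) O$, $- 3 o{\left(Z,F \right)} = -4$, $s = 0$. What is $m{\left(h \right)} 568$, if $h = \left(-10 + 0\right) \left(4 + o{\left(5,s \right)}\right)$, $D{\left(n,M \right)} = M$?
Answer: $- \frac{14540800}{9} \approx -1.6156 \cdot 10^{6}$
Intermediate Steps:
$o{\left(Z,F \right)} = \frac{4}{3}$ ($o{\left(Z,F \right)} = \left(- \frac{1}{3}\right) \left(-4\right) = \frac{4}{3}$)
$h = - \frac{160}{3}$ ($h = \left(-10 + 0\right) \left(4 + \frac{4}{3}\right) = \left(-10\right) \frac{16}{3} = - \frac{160}{3} \approx -53.333$)
$m{\left(O \right)} = - O^{2}$ ($m{\left(O \right)} = O \left(-1\right) O = - O O = - O^{2}$)
$m{\left(h \right)} 568 = - \left(- \frac{160}{3}\right)^{2} \cdot 568 = \left(-1\right) \frac{25600}{9} \cdot 568 = \left(- \frac{25600}{9}\right) 568 = - \frac{14540800}{9}$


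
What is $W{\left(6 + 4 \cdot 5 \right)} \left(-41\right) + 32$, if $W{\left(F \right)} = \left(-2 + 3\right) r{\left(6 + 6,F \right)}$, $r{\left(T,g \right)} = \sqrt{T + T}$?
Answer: $32 - 82 \sqrt{6} \approx -168.86$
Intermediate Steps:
$r{\left(T,g \right)} = \sqrt{2} \sqrt{T}$ ($r{\left(T,g \right)} = \sqrt{2 T} = \sqrt{2} \sqrt{T}$)
$W{\left(F \right)} = 2 \sqrt{6}$ ($W{\left(F \right)} = \left(-2 + 3\right) \sqrt{2} \sqrt{6 + 6} = 1 \sqrt{2} \sqrt{12} = 1 \sqrt{2} \cdot 2 \sqrt{3} = 1 \cdot 2 \sqrt{6} = 2 \sqrt{6}$)
$W{\left(6 + 4 \cdot 5 \right)} \left(-41\right) + 32 = 2 \sqrt{6} \left(-41\right) + 32 = - 82 \sqrt{6} + 32 = 32 - 82 \sqrt{6}$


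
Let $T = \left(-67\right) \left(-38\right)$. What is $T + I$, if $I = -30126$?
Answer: $-27580$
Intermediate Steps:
$T = 2546$
$T + I = 2546 - 30126 = -27580$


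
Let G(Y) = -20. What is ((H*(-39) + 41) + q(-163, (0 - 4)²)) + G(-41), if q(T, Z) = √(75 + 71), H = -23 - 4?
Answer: 1074 + √146 ≈ 1086.1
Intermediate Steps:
H = -27
q(T, Z) = √146
((H*(-39) + 41) + q(-163, (0 - 4)²)) + G(-41) = ((-27*(-39) + 41) + √146) - 20 = ((1053 + 41) + √146) - 20 = (1094 + √146) - 20 = 1074 + √146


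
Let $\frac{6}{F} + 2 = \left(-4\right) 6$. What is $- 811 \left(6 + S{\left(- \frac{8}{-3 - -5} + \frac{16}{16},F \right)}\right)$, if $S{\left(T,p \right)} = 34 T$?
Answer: $77856$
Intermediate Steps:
$F = - \frac{3}{13}$ ($F = \frac{6}{-2 - 24} = \frac{6}{-26} = 6 \left(- \frac{1}{26}\right) = - \frac{3}{13} \approx -0.23077$)
$- 811 \left(6 + S{\left(- \frac{8}{-3 - -5} + \frac{16}{16},F \right)}\right) = - 811 \left(6 + 34 \left(- \frac{8}{-3 - -5} + \frac{16}{16}\right)\right) = - 811 \left(6 + 34 \left(- \frac{8}{-3 + 5} + 16 \cdot \frac{1}{16}\right)\right) = - 811 \left(6 + 34 \left(- \frac{8}{2} + 1\right)\right) = - 811 \left(6 + 34 \left(\left(-8\right) \frac{1}{2} + 1\right)\right) = - 811 \left(6 + 34 \left(-4 + 1\right)\right) = - 811 \left(6 + 34 \left(-3\right)\right) = - 811 \left(6 - 102\right) = \left(-811\right) \left(-96\right) = 77856$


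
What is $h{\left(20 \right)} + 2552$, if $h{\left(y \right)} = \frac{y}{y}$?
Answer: $2553$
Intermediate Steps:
$h{\left(y \right)} = 1$
$h{\left(20 \right)} + 2552 = 1 + 2552 = 2553$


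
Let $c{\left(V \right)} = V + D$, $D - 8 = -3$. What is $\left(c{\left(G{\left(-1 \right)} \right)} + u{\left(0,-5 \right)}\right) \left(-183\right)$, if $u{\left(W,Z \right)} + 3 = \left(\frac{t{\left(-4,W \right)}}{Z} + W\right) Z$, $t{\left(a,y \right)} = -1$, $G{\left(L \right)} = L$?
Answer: $0$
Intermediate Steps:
$D = 5$ ($D = 8 - 3 = 5$)
$c{\left(V \right)} = 5 + V$ ($c{\left(V \right)} = V + 5 = 5 + V$)
$u{\left(W,Z \right)} = -3 + Z \left(W - \frac{1}{Z}\right)$ ($u{\left(W,Z \right)} = -3 + \left(- \frac{1}{Z} + W\right) Z = -3 + \left(W - \frac{1}{Z}\right) Z = -3 + Z \left(W - \frac{1}{Z}\right)$)
$\left(c{\left(G{\left(-1 \right)} \right)} + u{\left(0,-5 \right)}\right) \left(-183\right) = \left(\left(5 - 1\right) + \left(-4 + 0 \left(-5\right)\right)\right) \left(-183\right) = \left(4 + \left(-4 + 0\right)\right) \left(-183\right) = \left(4 - 4\right) \left(-183\right) = 0 \left(-183\right) = 0$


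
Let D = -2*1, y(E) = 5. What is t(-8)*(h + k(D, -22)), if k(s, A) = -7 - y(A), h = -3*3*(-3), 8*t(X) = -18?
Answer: -135/4 ≈ -33.750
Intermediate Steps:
t(X) = -9/4 (t(X) = (1/8)*(-18) = -9/4)
D = -2
h = 27 (h = -9*(-3) = 27)
k(s, A) = -12 (k(s, A) = -7 - 1*5 = -7 - 5 = -12)
t(-8)*(h + k(D, -22)) = -9*(27 - 12)/4 = -9/4*15 = -135/4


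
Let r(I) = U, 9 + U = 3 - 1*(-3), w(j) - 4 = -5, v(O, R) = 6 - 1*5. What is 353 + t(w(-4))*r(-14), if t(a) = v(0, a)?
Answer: 350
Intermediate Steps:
v(O, R) = 1 (v(O, R) = 6 - 5 = 1)
w(j) = -1 (w(j) = 4 - 5 = -1)
U = -3 (U = -9 + (3 - 1*(-3)) = -9 + (3 + 3) = -9 + 6 = -3)
t(a) = 1
r(I) = -3
353 + t(w(-4))*r(-14) = 353 + 1*(-3) = 353 - 3 = 350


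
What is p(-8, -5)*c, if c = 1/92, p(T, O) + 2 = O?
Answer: -7/92 ≈ -0.076087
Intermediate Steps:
p(T, O) = -2 + O
c = 1/92 ≈ 0.010870
p(-8, -5)*c = (-2 - 5)*(1/92) = -7*1/92 = -7/92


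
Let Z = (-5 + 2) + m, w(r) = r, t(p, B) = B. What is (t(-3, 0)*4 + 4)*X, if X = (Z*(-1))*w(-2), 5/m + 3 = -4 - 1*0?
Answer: -208/7 ≈ -29.714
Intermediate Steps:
m = -5/7 (m = 5/(-3 + (-4 - 1*0)) = 5/(-3 + (-4 + 0)) = 5/(-3 - 4) = 5/(-7) = 5*(-1/7) = -5/7 ≈ -0.71429)
Z = -26/7 (Z = (-5 + 2) - 5/7 = -3 - 5/7 = -26/7 ≈ -3.7143)
X = -52/7 (X = -26/7*(-1)*(-2) = (26/7)*(-2) = -52/7 ≈ -7.4286)
(t(-3, 0)*4 + 4)*X = (0*4 + 4)*(-52/7) = (0 + 4)*(-52/7) = 4*(-52/7) = -208/7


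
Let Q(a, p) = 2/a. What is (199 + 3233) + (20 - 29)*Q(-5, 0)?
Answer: 17178/5 ≈ 3435.6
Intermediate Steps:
(199 + 3233) + (20 - 29)*Q(-5, 0) = (199 + 3233) + (20 - 29)*(2/(-5)) = 3432 - 18*(-1)/5 = 3432 - 9*(-⅖) = 3432 + 18/5 = 17178/5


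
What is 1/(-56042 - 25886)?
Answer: -1/81928 ≈ -1.2206e-5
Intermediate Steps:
1/(-56042 - 25886) = 1/(-81928) = -1/81928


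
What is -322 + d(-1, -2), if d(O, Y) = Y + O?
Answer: -325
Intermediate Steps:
d(O, Y) = O + Y
-322 + d(-1, -2) = -322 + (-1 - 2) = -322 - 3 = -325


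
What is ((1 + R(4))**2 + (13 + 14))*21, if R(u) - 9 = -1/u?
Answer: 41013/16 ≈ 2563.3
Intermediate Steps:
R(u) = 9 - 1/u
((1 + R(4))**2 + (13 + 14))*21 = ((1 + (9 - 1/4))**2 + (13 + 14))*21 = ((1 + (9 - 1*1/4))**2 + 27)*21 = ((1 + (9 - 1/4))**2 + 27)*21 = ((1 + 35/4)**2 + 27)*21 = ((39/4)**2 + 27)*21 = (1521/16 + 27)*21 = (1953/16)*21 = 41013/16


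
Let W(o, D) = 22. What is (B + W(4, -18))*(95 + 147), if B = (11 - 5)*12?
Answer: 22748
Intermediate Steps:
B = 72 (B = 6*12 = 72)
(B + W(4, -18))*(95 + 147) = (72 + 22)*(95 + 147) = 94*242 = 22748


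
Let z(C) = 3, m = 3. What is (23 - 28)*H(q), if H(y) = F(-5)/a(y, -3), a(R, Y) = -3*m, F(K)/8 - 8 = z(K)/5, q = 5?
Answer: 344/9 ≈ 38.222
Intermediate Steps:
F(K) = 344/5 (F(K) = 64 + 8*(3/5) = 64 + 8*(3*(⅕)) = 64 + 8*(⅗) = 64 + 24/5 = 344/5)
a(R, Y) = -9 (a(R, Y) = -3*3 = -9)
H(y) = -344/45 (H(y) = (344/5)/(-9) = (344/5)*(-⅑) = -344/45)
(23 - 28)*H(q) = (23 - 28)*(-344/45) = -5*(-344/45) = 344/9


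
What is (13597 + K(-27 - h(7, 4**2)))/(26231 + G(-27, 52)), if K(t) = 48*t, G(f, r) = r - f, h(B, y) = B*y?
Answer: 1385/5262 ≈ 0.26321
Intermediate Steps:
(13597 + K(-27 - h(7, 4**2)))/(26231 + G(-27, 52)) = (13597 + 48*(-27 - 7*4**2))/(26231 + (52 - 1*(-27))) = (13597 + 48*(-27 - 7*16))/(26231 + (52 + 27)) = (13597 + 48*(-27 - 1*112))/(26231 + 79) = (13597 + 48*(-27 - 112))/26310 = (13597 + 48*(-139))*(1/26310) = (13597 - 6672)*(1/26310) = 6925*(1/26310) = 1385/5262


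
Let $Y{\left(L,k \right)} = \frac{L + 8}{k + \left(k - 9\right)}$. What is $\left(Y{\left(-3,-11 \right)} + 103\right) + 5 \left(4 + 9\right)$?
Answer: $\frac{5203}{31} \approx 167.84$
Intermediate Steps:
$Y{\left(L,k \right)} = \frac{8 + L}{-9 + 2 k}$ ($Y{\left(L,k \right)} = \frac{8 + L}{k + \left(-9 + k\right)} = \frac{8 + L}{-9 + 2 k}$)
$\left(Y{\left(-3,-11 \right)} + 103\right) + 5 \left(4 + 9\right) = \left(\frac{8 - 3}{-9 + 2 \left(-11\right)} + 103\right) + 5 \left(4 + 9\right) = \left(\frac{1}{-9 - 22} \cdot 5 + 103\right) + 5 \cdot 13 = \left(\frac{1}{-31} \cdot 5 + 103\right) + 65 = \left(\left(- \frac{1}{31}\right) 5 + 103\right) + 65 = \left(- \frac{5}{31} + 103\right) + 65 = \frac{3188}{31} + 65 = \frac{5203}{31}$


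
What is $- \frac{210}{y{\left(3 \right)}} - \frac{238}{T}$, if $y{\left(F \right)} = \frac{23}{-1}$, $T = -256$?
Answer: $\frac{29617}{2944} \approx 10.06$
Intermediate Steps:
$y{\left(F \right)} = -23$ ($y{\left(F \right)} = 23 \left(-1\right) = -23$)
$- \frac{210}{y{\left(3 \right)}} - \frac{238}{T} = - \frac{210}{-23} - \frac{238}{-256} = \left(-210\right) \left(- \frac{1}{23}\right) - - \frac{119}{128} = \frac{210}{23} + \frac{119}{128} = \frac{29617}{2944}$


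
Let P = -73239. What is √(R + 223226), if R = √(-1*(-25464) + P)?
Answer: √(223226 + 35*I*√39) ≈ 472.47 + 0.231*I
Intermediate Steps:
R = 35*I*√39 (R = √(-1*(-25464) - 73239) = √(25464 - 73239) = √(-47775) = 35*I*√39 ≈ 218.57*I)
√(R + 223226) = √(35*I*√39 + 223226) = √(223226 + 35*I*√39)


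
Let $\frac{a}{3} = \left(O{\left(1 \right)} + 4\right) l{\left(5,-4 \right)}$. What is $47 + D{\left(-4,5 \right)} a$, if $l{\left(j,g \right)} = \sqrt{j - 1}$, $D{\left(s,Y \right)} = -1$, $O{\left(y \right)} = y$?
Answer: $17$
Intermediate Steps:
$l{\left(j,g \right)} = \sqrt{-1 + j}$
$a = 30$ ($a = 3 \left(1 + 4\right) \sqrt{-1 + 5} = 3 \cdot 5 \sqrt{4} = 3 \cdot 5 \cdot 2 = 3 \cdot 10 = 30$)
$47 + D{\left(-4,5 \right)} a = 47 - 30 = 17$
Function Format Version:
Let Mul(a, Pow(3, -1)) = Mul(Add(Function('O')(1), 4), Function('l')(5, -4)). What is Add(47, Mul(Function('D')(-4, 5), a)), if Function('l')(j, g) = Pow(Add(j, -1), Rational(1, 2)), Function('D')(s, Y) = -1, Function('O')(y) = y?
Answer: 17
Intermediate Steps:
Function('l')(j, g) = Pow(Add(-1, j), Rational(1, 2))
a = 30 (a = Mul(3, Mul(Add(1, 4), Pow(Add(-1, 5), Rational(1, 2)))) = Mul(3, Mul(5, Pow(4, Rational(1, 2)))) = Mul(3, Mul(5, 2)) = Mul(3, 10) = 30)
Add(47, Mul(Function('D')(-4, 5), a)) = Add(47, Mul(-1, 30)) = Add(47, -30) = 17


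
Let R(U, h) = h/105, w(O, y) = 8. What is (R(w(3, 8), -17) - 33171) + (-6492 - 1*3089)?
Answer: -4488977/105 ≈ -42752.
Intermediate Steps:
R(U, h) = h/105 (R(U, h) = h*(1/105) = h/105)
(R(w(3, 8), -17) - 33171) + (-6492 - 1*3089) = ((1/105)*(-17) - 33171) + (-6492 - 1*3089) = (-17/105 - 33171) + (-6492 - 3089) = -3482972/105 - 9581 = -4488977/105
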